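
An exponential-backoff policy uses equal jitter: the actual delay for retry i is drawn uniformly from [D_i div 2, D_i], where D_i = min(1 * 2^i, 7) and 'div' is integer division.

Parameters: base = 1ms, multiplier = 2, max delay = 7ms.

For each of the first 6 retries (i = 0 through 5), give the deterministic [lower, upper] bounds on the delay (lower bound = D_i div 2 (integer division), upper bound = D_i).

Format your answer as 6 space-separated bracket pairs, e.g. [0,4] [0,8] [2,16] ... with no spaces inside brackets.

Computing bounds per retry:
  i=0: D_i=min(1*2^0,7)=1, bounds=[0,1]
  i=1: D_i=min(1*2^1,7)=2, bounds=[1,2]
  i=2: D_i=min(1*2^2,7)=4, bounds=[2,4]
  i=3: D_i=min(1*2^3,7)=7, bounds=[3,7]
  i=4: D_i=min(1*2^4,7)=7, bounds=[3,7]
  i=5: D_i=min(1*2^5,7)=7, bounds=[3,7]

Answer: [0,1] [1,2] [2,4] [3,7] [3,7] [3,7]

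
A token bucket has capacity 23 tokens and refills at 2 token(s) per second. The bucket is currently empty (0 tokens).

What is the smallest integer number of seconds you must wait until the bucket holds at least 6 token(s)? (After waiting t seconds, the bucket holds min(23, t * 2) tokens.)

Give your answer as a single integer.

Answer: 3

Derivation:
Need t * 2 >= 6, so t >= 6/2.
Smallest integer t = ceil(6/2) = 3.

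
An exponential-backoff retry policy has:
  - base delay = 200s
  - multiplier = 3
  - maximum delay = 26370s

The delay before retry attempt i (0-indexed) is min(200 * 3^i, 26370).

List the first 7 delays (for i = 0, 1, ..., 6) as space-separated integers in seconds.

Answer: 200 600 1800 5400 16200 26370 26370

Derivation:
Computing each delay:
  i=0: min(200*3^0, 26370) = 200
  i=1: min(200*3^1, 26370) = 600
  i=2: min(200*3^2, 26370) = 1800
  i=3: min(200*3^3, 26370) = 5400
  i=4: min(200*3^4, 26370) = 16200
  i=5: min(200*3^5, 26370) = 26370
  i=6: min(200*3^6, 26370) = 26370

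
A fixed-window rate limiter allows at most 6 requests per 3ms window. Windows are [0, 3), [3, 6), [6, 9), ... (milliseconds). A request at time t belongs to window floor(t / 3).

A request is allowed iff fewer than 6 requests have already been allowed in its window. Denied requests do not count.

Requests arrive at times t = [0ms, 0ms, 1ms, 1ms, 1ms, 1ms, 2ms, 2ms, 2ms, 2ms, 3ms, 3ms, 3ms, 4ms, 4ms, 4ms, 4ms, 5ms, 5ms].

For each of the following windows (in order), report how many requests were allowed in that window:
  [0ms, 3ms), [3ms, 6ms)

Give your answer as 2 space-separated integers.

Answer: 6 6

Derivation:
Processing requests:
  req#1 t=0ms (window 0): ALLOW
  req#2 t=0ms (window 0): ALLOW
  req#3 t=1ms (window 0): ALLOW
  req#4 t=1ms (window 0): ALLOW
  req#5 t=1ms (window 0): ALLOW
  req#6 t=1ms (window 0): ALLOW
  req#7 t=2ms (window 0): DENY
  req#8 t=2ms (window 0): DENY
  req#9 t=2ms (window 0): DENY
  req#10 t=2ms (window 0): DENY
  req#11 t=3ms (window 1): ALLOW
  req#12 t=3ms (window 1): ALLOW
  req#13 t=3ms (window 1): ALLOW
  req#14 t=4ms (window 1): ALLOW
  req#15 t=4ms (window 1): ALLOW
  req#16 t=4ms (window 1): ALLOW
  req#17 t=4ms (window 1): DENY
  req#18 t=5ms (window 1): DENY
  req#19 t=5ms (window 1): DENY

Allowed counts by window: 6 6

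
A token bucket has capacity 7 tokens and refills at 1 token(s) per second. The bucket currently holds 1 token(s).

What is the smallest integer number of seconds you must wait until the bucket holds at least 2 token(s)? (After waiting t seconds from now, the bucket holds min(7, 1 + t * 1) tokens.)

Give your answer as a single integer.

Answer: 1

Derivation:
Need 1 + t * 1 >= 2, so t >= 1/1.
Smallest integer t = ceil(1/1) = 1.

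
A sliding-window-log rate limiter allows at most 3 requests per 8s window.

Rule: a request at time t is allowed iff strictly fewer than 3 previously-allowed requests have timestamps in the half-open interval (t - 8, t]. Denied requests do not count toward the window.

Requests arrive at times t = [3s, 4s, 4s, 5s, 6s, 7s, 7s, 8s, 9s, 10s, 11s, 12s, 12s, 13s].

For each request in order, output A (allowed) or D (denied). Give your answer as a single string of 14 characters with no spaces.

Answer: AAADDDDDDDAAAD

Derivation:
Tracking allowed requests in the window:
  req#1 t=3s: ALLOW
  req#2 t=4s: ALLOW
  req#3 t=4s: ALLOW
  req#4 t=5s: DENY
  req#5 t=6s: DENY
  req#6 t=7s: DENY
  req#7 t=7s: DENY
  req#8 t=8s: DENY
  req#9 t=9s: DENY
  req#10 t=10s: DENY
  req#11 t=11s: ALLOW
  req#12 t=12s: ALLOW
  req#13 t=12s: ALLOW
  req#14 t=13s: DENY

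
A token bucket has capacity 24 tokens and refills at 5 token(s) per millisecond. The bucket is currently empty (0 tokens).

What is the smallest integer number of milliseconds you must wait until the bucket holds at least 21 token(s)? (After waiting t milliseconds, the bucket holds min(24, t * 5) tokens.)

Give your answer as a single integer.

Need t * 5 >= 21, so t >= 21/5.
Smallest integer t = ceil(21/5) = 5.

Answer: 5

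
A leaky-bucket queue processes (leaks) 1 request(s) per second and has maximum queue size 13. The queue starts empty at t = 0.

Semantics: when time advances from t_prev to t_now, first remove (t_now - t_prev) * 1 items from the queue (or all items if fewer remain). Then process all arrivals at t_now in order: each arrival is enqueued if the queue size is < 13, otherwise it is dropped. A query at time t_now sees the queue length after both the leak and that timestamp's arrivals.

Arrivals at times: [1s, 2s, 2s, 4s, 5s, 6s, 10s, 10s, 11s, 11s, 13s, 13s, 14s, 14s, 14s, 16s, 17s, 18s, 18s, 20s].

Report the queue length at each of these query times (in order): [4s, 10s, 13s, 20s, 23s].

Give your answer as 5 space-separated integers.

Answer: 1 2 3 4 1

Derivation:
Queue lengths at query times:
  query t=4s: backlog = 1
  query t=10s: backlog = 2
  query t=13s: backlog = 3
  query t=20s: backlog = 4
  query t=23s: backlog = 1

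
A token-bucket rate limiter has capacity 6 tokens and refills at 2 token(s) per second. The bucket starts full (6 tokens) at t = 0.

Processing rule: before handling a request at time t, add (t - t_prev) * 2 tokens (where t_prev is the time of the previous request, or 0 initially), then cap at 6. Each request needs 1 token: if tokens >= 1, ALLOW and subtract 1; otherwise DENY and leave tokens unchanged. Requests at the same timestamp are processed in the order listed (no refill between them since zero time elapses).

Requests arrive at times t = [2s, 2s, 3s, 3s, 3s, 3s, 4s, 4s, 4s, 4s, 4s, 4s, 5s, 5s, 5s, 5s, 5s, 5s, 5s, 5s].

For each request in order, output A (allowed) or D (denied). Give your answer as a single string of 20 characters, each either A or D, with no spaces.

Answer: AAAAAAAAAADDAADDDDDD

Derivation:
Simulating step by step:
  req#1 t=2s: ALLOW
  req#2 t=2s: ALLOW
  req#3 t=3s: ALLOW
  req#4 t=3s: ALLOW
  req#5 t=3s: ALLOW
  req#6 t=3s: ALLOW
  req#7 t=4s: ALLOW
  req#8 t=4s: ALLOW
  req#9 t=4s: ALLOW
  req#10 t=4s: ALLOW
  req#11 t=4s: DENY
  req#12 t=4s: DENY
  req#13 t=5s: ALLOW
  req#14 t=5s: ALLOW
  req#15 t=5s: DENY
  req#16 t=5s: DENY
  req#17 t=5s: DENY
  req#18 t=5s: DENY
  req#19 t=5s: DENY
  req#20 t=5s: DENY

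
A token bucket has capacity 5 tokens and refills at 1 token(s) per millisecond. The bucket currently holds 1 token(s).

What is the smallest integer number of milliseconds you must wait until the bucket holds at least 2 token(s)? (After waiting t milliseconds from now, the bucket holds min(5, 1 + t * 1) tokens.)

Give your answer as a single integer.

Need 1 + t * 1 >= 2, so t >= 1/1.
Smallest integer t = ceil(1/1) = 1.

Answer: 1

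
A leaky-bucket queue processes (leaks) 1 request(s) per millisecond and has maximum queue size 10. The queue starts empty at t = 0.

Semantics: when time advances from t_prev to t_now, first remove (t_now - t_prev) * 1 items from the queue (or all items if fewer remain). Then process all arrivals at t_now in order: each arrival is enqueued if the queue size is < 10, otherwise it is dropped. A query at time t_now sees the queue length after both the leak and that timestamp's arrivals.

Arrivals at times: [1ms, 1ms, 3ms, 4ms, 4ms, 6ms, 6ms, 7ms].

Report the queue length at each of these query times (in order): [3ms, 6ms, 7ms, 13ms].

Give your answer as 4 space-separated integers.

Queue lengths at query times:
  query t=3ms: backlog = 1
  query t=6ms: backlog = 2
  query t=7ms: backlog = 2
  query t=13ms: backlog = 0

Answer: 1 2 2 0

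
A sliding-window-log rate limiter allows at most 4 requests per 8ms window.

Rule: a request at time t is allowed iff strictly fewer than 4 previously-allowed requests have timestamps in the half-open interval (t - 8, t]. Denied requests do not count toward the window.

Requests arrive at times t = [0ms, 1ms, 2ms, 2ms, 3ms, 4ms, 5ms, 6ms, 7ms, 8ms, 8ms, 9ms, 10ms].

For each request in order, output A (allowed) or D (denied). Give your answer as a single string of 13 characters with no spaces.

Tracking allowed requests in the window:
  req#1 t=0ms: ALLOW
  req#2 t=1ms: ALLOW
  req#3 t=2ms: ALLOW
  req#4 t=2ms: ALLOW
  req#5 t=3ms: DENY
  req#6 t=4ms: DENY
  req#7 t=5ms: DENY
  req#8 t=6ms: DENY
  req#9 t=7ms: DENY
  req#10 t=8ms: ALLOW
  req#11 t=8ms: DENY
  req#12 t=9ms: ALLOW
  req#13 t=10ms: ALLOW

Answer: AAAADDDDDADAA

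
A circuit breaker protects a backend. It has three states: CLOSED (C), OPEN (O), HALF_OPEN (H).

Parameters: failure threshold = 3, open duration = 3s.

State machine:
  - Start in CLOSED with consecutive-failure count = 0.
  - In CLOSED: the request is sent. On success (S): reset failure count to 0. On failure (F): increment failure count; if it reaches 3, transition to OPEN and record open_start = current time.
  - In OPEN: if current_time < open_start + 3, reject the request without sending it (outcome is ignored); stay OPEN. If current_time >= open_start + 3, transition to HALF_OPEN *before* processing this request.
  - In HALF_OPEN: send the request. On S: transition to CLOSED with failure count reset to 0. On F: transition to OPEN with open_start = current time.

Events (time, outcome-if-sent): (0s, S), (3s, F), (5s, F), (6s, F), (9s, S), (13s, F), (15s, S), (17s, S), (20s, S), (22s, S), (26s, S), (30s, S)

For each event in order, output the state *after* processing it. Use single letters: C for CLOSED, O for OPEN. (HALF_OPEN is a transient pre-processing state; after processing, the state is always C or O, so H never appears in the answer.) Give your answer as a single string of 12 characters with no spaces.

Answer: CCCOCCCCCCCC

Derivation:
State after each event:
  event#1 t=0s outcome=S: state=CLOSED
  event#2 t=3s outcome=F: state=CLOSED
  event#3 t=5s outcome=F: state=CLOSED
  event#4 t=6s outcome=F: state=OPEN
  event#5 t=9s outcome=S: state=CLOSED
  event#6 t=13s outcome=F: state=CLOSED
  event#7 t=15s outcome=S: state=CLOSED
  event#8 t=17s outcome=S: state=CLOSED
  event#9 t=20s outcome=S: state=CLOSED
  event#10 t=22s outcome=S: state=CLOSED
  event#11 t=26s outcome=S: state=CLOSED
  event#12 t=30s outcome=S: state=CLOSED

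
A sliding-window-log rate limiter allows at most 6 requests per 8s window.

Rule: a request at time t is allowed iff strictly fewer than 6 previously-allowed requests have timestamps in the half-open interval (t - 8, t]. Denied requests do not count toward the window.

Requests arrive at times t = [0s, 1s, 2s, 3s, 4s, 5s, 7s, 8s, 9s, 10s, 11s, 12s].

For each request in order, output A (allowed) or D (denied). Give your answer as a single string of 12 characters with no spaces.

Tracking allowed requests in the window:
  req#1 t=0s: ALLOW
  req#2 t=1s: ALLOW
  req#3 t=2s: ALLOW
  req#4 t=3s: ALLOW
  req#5 t=4s: ALLOW
  req#6 t=5s: ALLOW
  req#7 t=7s: DENY
  req#8 t=8s: ALLOW
  req#9 t=9s: ALLOW
  req#10 t=10s: ALLOW
  req#11 t=11s: ALLOW
  req#12 t=12s: ALLOW

Answer: AAAAAADAAAAA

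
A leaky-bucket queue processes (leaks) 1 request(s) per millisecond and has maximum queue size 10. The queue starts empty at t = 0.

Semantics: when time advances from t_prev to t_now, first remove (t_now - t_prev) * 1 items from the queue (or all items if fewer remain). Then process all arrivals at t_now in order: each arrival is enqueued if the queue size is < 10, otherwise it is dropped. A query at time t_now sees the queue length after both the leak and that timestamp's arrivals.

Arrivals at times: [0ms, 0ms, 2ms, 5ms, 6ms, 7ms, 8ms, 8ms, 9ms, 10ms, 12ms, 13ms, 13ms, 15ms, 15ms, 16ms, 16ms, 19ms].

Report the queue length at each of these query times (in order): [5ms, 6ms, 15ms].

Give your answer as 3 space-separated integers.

Answer: 1 1 2

Derivation:
Queue lengths at query times:
  query t=5ms: backlog = 1
  query t=6ms: backlog = 1
  query t=15ms: backlog = 2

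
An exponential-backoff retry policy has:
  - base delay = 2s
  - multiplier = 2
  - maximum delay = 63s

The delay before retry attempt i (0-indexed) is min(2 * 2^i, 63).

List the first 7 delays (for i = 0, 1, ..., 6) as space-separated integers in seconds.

Computing each delay:
  i=0: min(2*2^0, 63) = 2
  i=1: min(2*2^1, 63) = 4
  i=2: min(2*2^2, 63) = 8
  i=3: min(2*2^3, 63) = 16
  i=4: min(2*2^4, 63) = 32
  i=5: min(2*2^5, 63) = 63
  i=6: min(2*2^6, 63) = 63

Answer: 2 4 8 16 32 63 63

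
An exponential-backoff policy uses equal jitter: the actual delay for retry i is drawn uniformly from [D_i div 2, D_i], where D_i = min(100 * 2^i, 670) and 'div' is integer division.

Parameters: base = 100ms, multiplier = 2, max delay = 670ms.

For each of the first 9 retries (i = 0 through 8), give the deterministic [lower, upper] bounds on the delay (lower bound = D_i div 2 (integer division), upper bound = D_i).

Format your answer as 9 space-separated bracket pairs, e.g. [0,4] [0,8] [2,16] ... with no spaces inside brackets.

Answer: [50,100] [100,200] [200,400] [335,670] [335,670] [335,670] [335,670] [335,670] [335,670]

Derivation:
Computing bounds per retry:
  i=0: D_i=min(100*2^0,670)=100, bounds=[50,100]
  i=1: D_i=min(100*2^1,670)=200, bounds=[100,200]
  i=2: D_i=min(100*2^2,670)=400, bounds=[200,400]
  i=3: D_i=min(100*2^3,670)=670, bounds=[335,670]
  i=4: D_i=min(100*2^4,670)=670, bounds=[335,670]
  i=5: D_i=min(100*2^5,670)=670, bounds=[335,670]
  i=6: D_i=min(100*2^6,670)=670, bounds=[335,670]
  i=7: D_i=min(100*2^7,670)=670, bounds=[335,670]
  i=8: D_i=min(100*2^8,670)=670, bounds=[335,670]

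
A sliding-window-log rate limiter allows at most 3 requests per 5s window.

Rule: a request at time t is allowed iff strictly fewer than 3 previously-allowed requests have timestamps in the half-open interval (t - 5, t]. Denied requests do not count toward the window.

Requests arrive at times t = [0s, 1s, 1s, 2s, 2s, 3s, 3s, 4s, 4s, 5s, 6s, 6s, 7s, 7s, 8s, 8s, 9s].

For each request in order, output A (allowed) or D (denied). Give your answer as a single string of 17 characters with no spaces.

Answer: AAADDDDDDAAADDDDD

Derivation:
Tracking allowed requests in the window:
  req#1 t=0s: ALLOW
  req#2 t=1s: ALLOW
  req#3 t=1s: ALLOW
  req#4 t=2s: DENY
  req#5 t=2s: DENY
  req#6 t=3s: DENY
  req#7 t=3s: DENY
  req#8 t=4s: DENY
  req#9 t=4s: DENY
  req#10 t=5s: ALLOW
  req#11 t=6s: ALLOW
  req#12 t=6s: ALLOW
  req#13 t=7s: DENY
  req#14 t=7s: DENY
  req#15 t=8s: DENY
  req#16 t=8s: DENY
  req#17 t=9s: DENY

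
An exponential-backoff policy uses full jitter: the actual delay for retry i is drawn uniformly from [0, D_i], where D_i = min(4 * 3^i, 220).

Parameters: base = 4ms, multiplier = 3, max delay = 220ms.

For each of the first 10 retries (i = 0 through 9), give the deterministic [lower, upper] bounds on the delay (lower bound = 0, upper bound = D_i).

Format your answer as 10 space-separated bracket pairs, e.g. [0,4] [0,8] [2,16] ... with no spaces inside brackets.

Computing bounds per retry:
  i=0: D_i=min(4*3^0,220)=4, bounds=[0,4]
  i=1: D_i=min(4*3^1,220)=12, bounds=[0,12]
  i=2: D_i=min(4*3^2,220)=36, bounds=[0,36]
  i=3: D_i=min(4*3^3,220)=108, bounds=[0,108]
  i=4: D_i=min(4*3^4,220)=220, bounds=[0,220]
  i=5: D_i=min(4*3^5,220)=220, bounds=[0,220]
  i=6: D_i=min(4*3^6,220)=220, bounds=[0,220]
  i=7: D_i=min(4*3^7,220)=220, bounds=[0,220]
  i=8: D_i=min(4*3^8,220)=220, bounds=[0,220]
  i=9: D_i=min(4*3^9,220)=220, bounds=[0,220]

Answer: [0,4] [0,12] [0,36] [0,108] [0,220] [0,220] [0,220] [0,220] [0,220] [0,220]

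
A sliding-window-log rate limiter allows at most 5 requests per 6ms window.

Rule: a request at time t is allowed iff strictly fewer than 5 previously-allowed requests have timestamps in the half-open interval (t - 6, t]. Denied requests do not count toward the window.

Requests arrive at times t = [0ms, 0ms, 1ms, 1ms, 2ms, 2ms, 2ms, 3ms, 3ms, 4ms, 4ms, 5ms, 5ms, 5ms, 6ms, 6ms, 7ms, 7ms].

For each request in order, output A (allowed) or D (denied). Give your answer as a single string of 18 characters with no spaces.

Answer: AAAAADDDDDDDDDAAAA

Derivation:
Tracking allowed requests in the window:
  req#1 t=0ms: ALLOW
  req#2 t=0ms: ALLOW
  req#3 t=1ms: ALLOW
  req#4 t=1ms: ALLOW
  req#5 t=2ms: ALLOW
  req#6 t=2ms: DENY
  req#7 t=2ms: DENY
  req#8 t=3ms: DENY
  req#9 t=3ms: DENY
  req#10 t=4ms: DENY
  req#11 t=4ms: DENY
  req#12 t=5ms: DENY
  req#13 t=5ms: DENY
  req#14 t=5ms: DENY
  req#15 t=6ms: ALLOW
  req#16 t=6ms: ALLOW
  req#17 t=7ms: ALLOW
  req#18 t=7ms: ALLOW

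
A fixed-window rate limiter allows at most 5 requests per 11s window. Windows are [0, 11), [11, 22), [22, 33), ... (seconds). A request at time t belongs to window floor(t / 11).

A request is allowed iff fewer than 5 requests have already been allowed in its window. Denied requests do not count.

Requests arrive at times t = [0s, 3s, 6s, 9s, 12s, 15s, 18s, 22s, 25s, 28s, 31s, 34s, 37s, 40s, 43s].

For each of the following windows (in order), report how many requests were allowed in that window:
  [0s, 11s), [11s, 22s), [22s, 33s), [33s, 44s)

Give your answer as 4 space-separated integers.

Answer: 4 3 4 4

Derivation:
Processing requests:
  req#1 t=0s (window 0): ALLOW
  req#2 t=3s (window 0): ALLOW
  req#3 t=6s (window 0): ALLOW
  req#4 t=9s (window 0): ALLOW
  req#5 t=12s (window 1): ALLOW
  req#6 t=15s (window 1): ALLOW
  req#7 t=18s (window 1): ALLOW
  req#8 t=22s (window 2): ALLOW
  req#9 t=25s (window 2): ALLOW
  req#10 t=28s (window 2): ALLOW
  req#11 t=31s (window 2): ALLOW
  req#12 t=34s (window 3): ALLOW
  req#13 t=37s (window 3): ALLOW
  req#14 t=40s (window 3): ALLOW
  req#15 t=43s (window 3): ALLOW

Allowed counts by window: 4 3 4 4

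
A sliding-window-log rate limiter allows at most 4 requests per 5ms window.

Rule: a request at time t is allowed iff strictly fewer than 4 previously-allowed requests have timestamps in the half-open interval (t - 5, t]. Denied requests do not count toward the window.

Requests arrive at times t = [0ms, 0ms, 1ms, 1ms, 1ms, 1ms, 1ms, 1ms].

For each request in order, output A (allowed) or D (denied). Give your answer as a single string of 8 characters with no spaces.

Answer: AAAADDDD

Derivation:
Tracking allowed requests in the window:
  req#1 t=0ms: ALLOW
  req#2 t=0ms: ALLOW
  req#3 t=1ms: ALLOW
  req#4 t=1ms: ALLOW
  req#5 t=1ms: DENY
  req#6 t=1ms: DENY
  req#7 t=1ms: DENY
  req#8 t=1ms: DENY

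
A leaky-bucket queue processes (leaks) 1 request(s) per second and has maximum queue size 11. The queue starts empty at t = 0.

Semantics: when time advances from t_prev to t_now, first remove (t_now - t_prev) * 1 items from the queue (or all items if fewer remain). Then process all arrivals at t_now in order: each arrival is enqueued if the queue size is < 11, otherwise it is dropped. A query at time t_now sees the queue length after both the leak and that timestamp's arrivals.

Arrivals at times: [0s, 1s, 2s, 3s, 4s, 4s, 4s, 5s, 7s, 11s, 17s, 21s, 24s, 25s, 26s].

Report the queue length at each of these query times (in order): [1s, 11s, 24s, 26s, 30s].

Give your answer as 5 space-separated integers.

Queue lengths at query times:
  query t=1s: backlog = 1
  query t=11s: backlog = 1
  query t=24s: backlog = 1
  query t=26s: backlog = 1
  query t=30s: backlog = 0

Answer: 1 1 1 1 0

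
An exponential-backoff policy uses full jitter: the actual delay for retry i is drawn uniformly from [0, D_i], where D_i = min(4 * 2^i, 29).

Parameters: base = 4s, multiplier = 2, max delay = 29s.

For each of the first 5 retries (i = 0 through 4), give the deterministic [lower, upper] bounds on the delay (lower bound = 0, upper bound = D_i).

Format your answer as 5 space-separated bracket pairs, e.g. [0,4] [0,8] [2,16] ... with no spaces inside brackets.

Computing bounds per retry:
  i=0: D_i=min(4*2^0,29)=4, bounds=[0,4]
  i=1: D_i=min(4*2^1,29)=8, bounds=[0,8]
  i=2: D_i=min(4*2^2,29)=16, bounds=[0,16]
  i=3: D_i=min(4*2^3,29)=29, bounds=[0,29]
  i=4: D_i=min(4*2^4,29)=29, bounds=[0,29]

Answer: [0,4] [0,8] [0,16] [0,29] [0,29]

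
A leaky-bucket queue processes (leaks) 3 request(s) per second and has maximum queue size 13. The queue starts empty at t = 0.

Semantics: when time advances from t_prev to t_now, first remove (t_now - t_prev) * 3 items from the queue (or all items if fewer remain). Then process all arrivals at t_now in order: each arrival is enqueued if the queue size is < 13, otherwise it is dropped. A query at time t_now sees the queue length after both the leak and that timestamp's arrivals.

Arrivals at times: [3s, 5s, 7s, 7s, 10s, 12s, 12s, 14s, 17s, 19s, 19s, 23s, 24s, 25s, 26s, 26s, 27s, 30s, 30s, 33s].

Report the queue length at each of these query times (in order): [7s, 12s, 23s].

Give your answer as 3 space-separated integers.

Answer: 2 2 1

Derivation:
Queue lengths at query times:
  query t=7s: backlog = 2
  query t=12s: backlog = 2
  query t=23s: backlog = 1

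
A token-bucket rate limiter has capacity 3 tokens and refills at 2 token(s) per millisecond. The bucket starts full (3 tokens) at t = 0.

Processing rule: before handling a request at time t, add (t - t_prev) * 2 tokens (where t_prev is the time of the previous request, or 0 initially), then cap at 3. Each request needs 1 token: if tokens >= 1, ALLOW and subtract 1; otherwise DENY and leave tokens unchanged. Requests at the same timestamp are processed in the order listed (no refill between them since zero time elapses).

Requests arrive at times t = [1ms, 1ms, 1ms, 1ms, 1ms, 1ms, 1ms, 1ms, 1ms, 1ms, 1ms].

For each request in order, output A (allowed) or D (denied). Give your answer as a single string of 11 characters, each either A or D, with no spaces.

Simulating step by step:
  req#1 t=1ms: ALLOW
  req#2 t=1ms: ALLOW
  req#3 t=1ms: ALLOW
  req#4 t=1ms: DENY
  req#5 t=1ms: DENY
  req#6 t=1ms: DENY
  req#7 t=1ms: DENY
  req#8 t=1ms: DENY
  req#9 t=1ms: DENY
  req#10 t=1ms: DENY
  req#11 t=1ms: DENY

Answer: AAADDDDDDDD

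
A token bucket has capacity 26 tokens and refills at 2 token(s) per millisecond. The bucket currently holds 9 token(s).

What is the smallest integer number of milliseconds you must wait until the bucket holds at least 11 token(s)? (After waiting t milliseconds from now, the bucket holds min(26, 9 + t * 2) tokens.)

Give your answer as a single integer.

Answer: 1

Derivation:
Need 9 + t * 2 >= 11, so t >= 2/2.
Smallest integer t = ceil(2/2) = 1.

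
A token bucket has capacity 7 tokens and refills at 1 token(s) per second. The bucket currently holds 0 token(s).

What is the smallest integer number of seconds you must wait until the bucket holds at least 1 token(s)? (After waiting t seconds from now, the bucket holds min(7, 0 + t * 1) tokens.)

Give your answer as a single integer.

Need 0 + t * 1 >= 1, so t >= 1/1.
Smallest integer t = ceil(1/1) = 1.

Answer: 1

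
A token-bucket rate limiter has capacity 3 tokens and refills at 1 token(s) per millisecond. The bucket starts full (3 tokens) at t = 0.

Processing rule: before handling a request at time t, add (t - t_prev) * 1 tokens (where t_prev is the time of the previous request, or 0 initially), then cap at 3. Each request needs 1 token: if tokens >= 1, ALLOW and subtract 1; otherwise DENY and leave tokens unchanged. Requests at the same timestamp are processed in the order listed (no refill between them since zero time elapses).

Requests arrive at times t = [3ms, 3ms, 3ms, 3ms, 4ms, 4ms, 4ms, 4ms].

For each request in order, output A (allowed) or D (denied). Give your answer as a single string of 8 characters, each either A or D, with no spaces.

Answer: AAADADDD

Derivation:
Simulating step by step:
  req#1 t=3ms: ALLOW
  req#2 t=3ms: ALLOW
  req#3 t=3ms: ALLOW
  req#4 t=3ms: DENY
  req#5 t=4ms: ALLOW
  req#6 t=4ms: DENY
  req#7 t=4ms: DENY
  req#8 t=4ms: DENY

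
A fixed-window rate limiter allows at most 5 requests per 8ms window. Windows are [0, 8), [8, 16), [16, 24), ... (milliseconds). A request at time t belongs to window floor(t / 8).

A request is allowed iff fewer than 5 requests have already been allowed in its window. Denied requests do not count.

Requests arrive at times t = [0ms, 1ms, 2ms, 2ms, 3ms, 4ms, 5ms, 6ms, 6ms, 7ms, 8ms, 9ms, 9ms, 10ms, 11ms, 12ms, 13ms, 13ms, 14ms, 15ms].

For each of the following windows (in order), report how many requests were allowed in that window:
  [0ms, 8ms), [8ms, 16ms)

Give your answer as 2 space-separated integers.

Processing requests:
  req#1 t=0ms (window 0): ALLOW
  req#2 t=1ms (window 0): ALLOW
  req#3 t=2ms (window 0): ALLOW
  req#4 t=2ms (window 0): ALLOW
  req#5 t=3ms (window 0): ALLOW
  req#6 t=4ms (window 0): DENY
  req#7 t=5ms (window 0): DENY
  req#8 t=6ms (window 0): DENY
  req#9 t=6ms (window 0): DENY
  req#10 t=7ms (window 0): DENY
  req#11 t=8ms (window 1): ALLOW
  req#12 t=9ms (window 1): ALLOW
  req#13 t=9ms (window 1): ALLOW
  req#14 t=10ms (window 1): ALLOW
  req#15 t=11ms (window 1): ALLOW
  req#16 t=12ms (window 1): DENY
  req#17 t=13ms (window 1): DENY
  req#18 t=13ms (window 1): DENY
  req#19 t=14ms (window 1): DENY
  req#20 t=15ms (window 1): DENY

Allowed counts by window: 5 5

Answer: 5 5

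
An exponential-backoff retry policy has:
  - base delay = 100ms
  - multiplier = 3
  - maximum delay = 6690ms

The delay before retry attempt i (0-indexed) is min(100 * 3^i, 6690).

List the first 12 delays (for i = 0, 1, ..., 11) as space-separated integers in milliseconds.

Answer: 100 300 900 2700 6690 6690 6690 6690 6690 6690 6690 6690

Derivation:
Computing each delay:
  i=0: min(100*3^0, 6690) = 100
  i=1: min(100*3^1, 6690) = 300
  i=2: min(100*3^2, 6690) = 900
  i=3: min(100*3^3, 6690) = 2700
  i=4: min(100*3^4, 6690) = 6690
  i=5: min(100*3^5, 6690) = 6690
  i=6: min(100*3^6, 6690) = 6690
  i=7: min(100*3^7, 6690) = 6690
  i=8: min(100*3^8, 6690) = 6690
  i=9: min(100*3^9, 6690) = 6690
  i=10: min(100*3^10, 6690) = 6690
  i=11: min(100*3^11, 6690) = 6690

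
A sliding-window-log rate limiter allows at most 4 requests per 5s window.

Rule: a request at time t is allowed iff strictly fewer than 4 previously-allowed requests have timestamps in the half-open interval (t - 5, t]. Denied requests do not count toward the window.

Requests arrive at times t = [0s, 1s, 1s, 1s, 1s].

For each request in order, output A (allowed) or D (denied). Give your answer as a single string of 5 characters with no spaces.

Tracking allowed requests in the window:
  req#1 t=0s: ALLOW
  req#2 t=1s: ALLOW
  req#3 t=1s: ALLOW
  req#4 t=1s: ALLOW
  req#5 t=1s: DENY

Answer: AAAAD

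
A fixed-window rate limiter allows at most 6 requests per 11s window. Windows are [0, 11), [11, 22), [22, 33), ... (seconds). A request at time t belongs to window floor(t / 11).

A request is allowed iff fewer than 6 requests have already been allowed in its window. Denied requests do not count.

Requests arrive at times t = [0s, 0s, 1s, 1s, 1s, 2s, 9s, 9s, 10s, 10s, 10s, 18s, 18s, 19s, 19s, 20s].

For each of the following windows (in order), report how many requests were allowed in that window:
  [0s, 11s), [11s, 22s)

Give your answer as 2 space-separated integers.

Answer: 6 5

Derivation:
Processing requests:
  req#1 t=0s (window 0): ALLOW
  req#2 t=0s (window 0): ALLOW
  req#3 t=1s (window 0): ALLOW
  req#4 t=1s (window 0): ALLOW
  req#5 t=1s (window 0): ALLOW
  req#6 t=2s (window 0): ALLOW
  req#7 t=9s (window 0): DENY
  req#8 t=9s (window 0): DENY
  req#9 t=10s (window 0): DENY
  req#10 t=10s (window 0): DENY
  req#11 t=10s (window 0): DENY
  req#12 t=18s (window 1): ALLOW
  req#13 t=18s (window 1): ALLOW
  req#14 t=19s (window 1): ALLOW
  req#15 t=19s (window 1): ALLOW
  req#16 t=20s (window 1): ALLOW

Allowed counts by window: 6 5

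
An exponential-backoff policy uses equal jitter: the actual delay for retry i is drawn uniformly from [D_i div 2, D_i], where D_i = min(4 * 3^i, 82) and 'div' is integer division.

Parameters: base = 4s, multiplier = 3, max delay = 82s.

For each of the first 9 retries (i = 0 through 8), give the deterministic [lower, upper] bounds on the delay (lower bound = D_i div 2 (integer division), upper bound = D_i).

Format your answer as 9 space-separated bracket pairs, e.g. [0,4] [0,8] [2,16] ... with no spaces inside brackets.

Answer: [2,4] [6,12] [18,36] [41,82] [41,82] [41,82] [41,82] [41,82] [41,82]

Derivation:
Computing bounds per retry:
  i=0: D_i=min(4*3^0,82)=4, bounds=[2,4]
  i=1: D_i=min(4*3^1,82)=12, bounds=[6,12]
  i=2: D_i=min(4*3^2,82)=36, bounds=[18,36]
  i=3: D_i=min(4*3^3,82)=82, bounds=[41,82]
  i=4: D_i=min(4*3^4,82)=82, bounds=[41,82]
  i=5: D_i=min(4*3^5,82)=82, bounds=[41,82]
  i=6: D_i=min(4*3^6,82)=82, bounds=[41,82]
  i=7: D_i=min(4*3^7,82)=82, bounds=[41,82]
  i=8: D_i=min(4*3^8,82)=82, bounds=[41,82]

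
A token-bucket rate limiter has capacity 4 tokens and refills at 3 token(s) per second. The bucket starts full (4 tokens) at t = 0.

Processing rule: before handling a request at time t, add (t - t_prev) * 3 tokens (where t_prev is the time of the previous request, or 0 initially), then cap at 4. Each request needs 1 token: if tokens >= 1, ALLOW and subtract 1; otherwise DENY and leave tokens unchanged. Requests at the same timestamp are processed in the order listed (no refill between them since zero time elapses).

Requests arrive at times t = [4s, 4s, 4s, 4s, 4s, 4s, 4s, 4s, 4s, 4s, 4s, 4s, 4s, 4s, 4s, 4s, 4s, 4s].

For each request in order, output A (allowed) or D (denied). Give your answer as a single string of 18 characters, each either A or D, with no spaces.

Answer: AAAADDDDDDDDDDDDDD

Derivation:
Simulating step by step:
  req#1 t=4s: ALLOW
  req#2 t=4s: ALLOW
  req#3 t=4s: ALLOW
  req#4 t=4s: ALLOW
  req#5 t=4s: DENY
  req#6 t=4s: DENY
  req#7 t=4s: DENY
  req#8 t=4s: DENY
  req#9 t=4s: DENY
  req#10 t=4s: DENY
  req#11 t=4s: DENY
  req#12 t=4s: DENY
  req#13 t=4s: DENY
  req#14 t=4s: DENY
  req#15 t=4s: DENY
  req#16 t=4s: DENY
  req#17 t=4s: DENY
  req#18 t=4s: DENY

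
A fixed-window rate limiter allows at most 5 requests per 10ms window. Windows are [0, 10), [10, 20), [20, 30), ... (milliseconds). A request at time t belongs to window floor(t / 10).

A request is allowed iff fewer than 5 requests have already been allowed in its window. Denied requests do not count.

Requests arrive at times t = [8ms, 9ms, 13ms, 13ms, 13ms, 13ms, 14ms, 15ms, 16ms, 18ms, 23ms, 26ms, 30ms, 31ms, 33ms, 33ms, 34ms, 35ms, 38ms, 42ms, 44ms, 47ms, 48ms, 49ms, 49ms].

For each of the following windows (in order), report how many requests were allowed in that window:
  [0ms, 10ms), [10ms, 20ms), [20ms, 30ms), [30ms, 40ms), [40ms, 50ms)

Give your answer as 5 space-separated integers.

Processing requests:
  req#1 t=8ms (window 0): ALLOW
  req#2 t=9ms (window 0): ALLOW
  req#3 t=13ms (window 1): ALLOW
  req#4 t=13ms (window 1): ALLOW
  req#5 t=13ms (window 1): ALLOW
  req#6 t=13ms (window 1): ALLOW
  req#7 t=14ms (window 1): ALLOW
  req#8 t=15ms (window 1): DENY
  req#9 t=16ms (window 1): DENY
  req#10 t=18ms (window 1): DENY
  req#11 t=23ms (window 2): ALLOW
  req#12 t=26ms (window 2): ALLOW
  req#13 t=30ms (window 3): ALLOW
  req#14 t=31ms (window 3): ALLOW
  req#15 t=33ms (window 3): ALLOW
  req#16 t=33ms (window 3): ALLOW
  req#17 t=34ms (window 3): ALLOW
  req#18 t=35ms (window 3): DENY
  req#19 t=38ms (window 3): DENY
  req#20 t=42ms (window 4): ALLOW
  req#21 t=44ms (window 4): ALLOW
  req#22 t=47ms (window 4): ALLOW
  req#23 t=48ms (window 4): ALLOW
  req#24 t=49ms (window 4): ALLOW
  req#25 t=49ms (window 4): DENY

Allowed counts by window: 2 5 2 5 5

Answer: 2 5 2 5 5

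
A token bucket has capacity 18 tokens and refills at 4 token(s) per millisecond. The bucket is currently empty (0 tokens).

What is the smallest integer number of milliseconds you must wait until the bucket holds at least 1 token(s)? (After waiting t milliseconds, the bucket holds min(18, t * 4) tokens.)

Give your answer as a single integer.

Need t * 4 >= 1, so t >= 1/4.
Smallest integer t = ceil(1/4) = 1.

Answer: 1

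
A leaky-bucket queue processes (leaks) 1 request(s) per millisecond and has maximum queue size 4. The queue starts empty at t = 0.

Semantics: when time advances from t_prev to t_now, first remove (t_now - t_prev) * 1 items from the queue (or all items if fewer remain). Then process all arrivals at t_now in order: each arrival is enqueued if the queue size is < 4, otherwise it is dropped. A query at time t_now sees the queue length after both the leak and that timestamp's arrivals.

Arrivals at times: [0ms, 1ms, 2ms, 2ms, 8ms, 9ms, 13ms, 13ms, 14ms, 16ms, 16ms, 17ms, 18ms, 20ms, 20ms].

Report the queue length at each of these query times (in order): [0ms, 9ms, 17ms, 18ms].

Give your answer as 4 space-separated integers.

Queue lengths at query times:
  query t=0ms: backlog = 1
  query t=9ms: backlog = 1
  query t=17ms: backlog = 2
  query t=18ms: backlog = 2

Answer: 1 1 2 2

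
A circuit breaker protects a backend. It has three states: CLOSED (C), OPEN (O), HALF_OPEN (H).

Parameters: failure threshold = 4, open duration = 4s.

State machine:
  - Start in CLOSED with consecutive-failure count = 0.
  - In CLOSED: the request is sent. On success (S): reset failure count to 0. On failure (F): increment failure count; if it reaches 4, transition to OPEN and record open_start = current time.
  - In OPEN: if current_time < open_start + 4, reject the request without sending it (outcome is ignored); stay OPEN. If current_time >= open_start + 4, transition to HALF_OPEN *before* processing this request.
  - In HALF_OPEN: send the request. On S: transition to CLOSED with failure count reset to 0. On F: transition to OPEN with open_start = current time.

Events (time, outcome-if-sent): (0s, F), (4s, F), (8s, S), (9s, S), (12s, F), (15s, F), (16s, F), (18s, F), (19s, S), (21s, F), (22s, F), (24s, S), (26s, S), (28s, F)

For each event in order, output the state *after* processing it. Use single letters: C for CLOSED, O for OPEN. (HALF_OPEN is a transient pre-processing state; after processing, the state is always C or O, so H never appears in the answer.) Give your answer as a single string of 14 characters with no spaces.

State after each event:
  event#1 t=0s outcome=F: state=CLOSED
  event#2 t=4s outcome=F: state=CLOSED
  event#3 t=8s outcome=S: state=CLOSED
  event#4 t=9s outcome=S: state=CLOSED
  event#5 t=12s outcome=F: state=CLOSED
  event#6 t=15s outcome=F: state=CLOSED
  event#7 t=16s outcome=F: state=CLOSED
  event#8 t=18s outcome=F: state=OPEN
  event#9 t=19s outcome=S: state=OPEN
  event#10 t=21s outcome=F: state=OPEN
  event#11 t=22s outcome=F: state=OPEN
  event#12 t=24s outcome=S: state=OPEN
  event#13 t=26s outcome=S: state=CLOSED
  event#14 t=28s outcome=F: state=CLOSED

Answer: CCCCCCCOOOOOCC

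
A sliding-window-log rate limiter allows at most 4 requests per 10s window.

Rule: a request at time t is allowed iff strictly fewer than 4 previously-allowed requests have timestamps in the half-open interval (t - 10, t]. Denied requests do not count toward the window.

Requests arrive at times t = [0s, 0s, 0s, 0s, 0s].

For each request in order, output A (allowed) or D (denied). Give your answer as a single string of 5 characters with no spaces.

Answer: AAAAD

Derivation:
Tracking allowed requests in the window:
  req#1 t=0s: ALLOW
  req#2 t=0s: ALLOW
  req#3 t=0s: ALLOW
  req#4 t=0s: ALLOW
  req#5 t=0s: DENY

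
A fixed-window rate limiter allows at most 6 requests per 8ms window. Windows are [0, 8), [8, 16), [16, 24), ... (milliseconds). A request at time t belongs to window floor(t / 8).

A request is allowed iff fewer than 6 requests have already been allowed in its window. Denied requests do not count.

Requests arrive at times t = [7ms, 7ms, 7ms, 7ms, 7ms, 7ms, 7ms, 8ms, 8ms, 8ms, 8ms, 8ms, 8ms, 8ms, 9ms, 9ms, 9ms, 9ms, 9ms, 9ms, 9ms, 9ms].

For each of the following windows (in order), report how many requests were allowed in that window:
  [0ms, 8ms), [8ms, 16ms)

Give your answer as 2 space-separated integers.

Answer: 6 6

Derivation:
Processing requests:
  req#1 t=7ms (window 0): ALLOW
  req#2 t=7ms (window 0): ALLOW
  req#3 t=7ms (window 0): ALLOW
  req#4 t=7ms (window 0): ALLOW
  req#5 t=7ms (window 0): ALLOW
  req#6 t=7ms (window 0): ALLOW
  req#7 t=7ms (window 0): DENY
  req#8 t=8ms (window 1): ALLOW
  req#9 t=8ms (window 1): ALLOW
  req#10 t=8ms (window 1): ALLOW
  req#11 t=8ms (window 1): ALLOW
  req#12 t=8ms (window 1): ALLOW
  req#13 t=8ms (window 1): ALLOW
  req#14 t=8ms (window 1): DENY
  req#15 t=9ms (window 1): DENY
  req#16 t=9ms (window 1): DENY
  req#17 t=9ms (window 1): DENY
  req#18 t=9ms (window 1): DENY
  req#19 t=9ms (window 1): DENY
  req#20 t=9ms (window 1): DENY
  req#21 t=9ms (window 1): DENY
  req#22 t=9ms (window 1): DENY

Allowed counts by window: 6 6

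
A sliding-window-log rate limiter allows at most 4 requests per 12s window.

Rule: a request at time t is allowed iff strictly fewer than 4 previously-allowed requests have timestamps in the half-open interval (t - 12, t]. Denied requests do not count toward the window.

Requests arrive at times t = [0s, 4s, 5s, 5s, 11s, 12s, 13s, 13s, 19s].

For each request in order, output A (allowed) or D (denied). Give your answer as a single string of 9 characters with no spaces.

Tracking allowed requests in the window:
  req#1 t=0s: ALLOW
  req#2 t=4s: ALLOW
  req#3 t=5s: ALLOW
  req#4 t=5s: ALLOW
  req#5 t=11s: DENY
  req#6 t=12s: ALLOW
  req#7 t=13s: DENY
  req#8 t=13s: DENY
  req#9 t=19s: ALLOW

Answer: AAAADADDA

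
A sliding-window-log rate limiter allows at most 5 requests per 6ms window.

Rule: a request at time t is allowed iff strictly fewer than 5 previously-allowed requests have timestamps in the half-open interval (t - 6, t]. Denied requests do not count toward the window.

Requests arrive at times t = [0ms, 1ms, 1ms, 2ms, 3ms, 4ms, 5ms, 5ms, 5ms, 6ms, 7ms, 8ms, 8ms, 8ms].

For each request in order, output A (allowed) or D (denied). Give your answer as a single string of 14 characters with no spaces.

Answer: AAAAADDDDAAAAD

Derivation:
Tracking allowed requests in the window:
  req#1 t=0ms: ALLOW
  req#2 t=1ms: ALLOW
  req#3 t=1ms: ALLOW
  req#4 t=2ms: ALLOW
  req#5 t=3ms: ALLOW
  req#6 t=4ms: DENY
  req#7 t=5ms: DENY
  req#8 t=5ms: DENY
  req#9 t=5ms: DENY
  req#10 t=6ms: ALLOW
  req#11 t=7ms: ALLOW
  req#12 t=8ms: ALLOW
  req#13 t=8ms: ALLOW
  req#14 t=8ms: DENY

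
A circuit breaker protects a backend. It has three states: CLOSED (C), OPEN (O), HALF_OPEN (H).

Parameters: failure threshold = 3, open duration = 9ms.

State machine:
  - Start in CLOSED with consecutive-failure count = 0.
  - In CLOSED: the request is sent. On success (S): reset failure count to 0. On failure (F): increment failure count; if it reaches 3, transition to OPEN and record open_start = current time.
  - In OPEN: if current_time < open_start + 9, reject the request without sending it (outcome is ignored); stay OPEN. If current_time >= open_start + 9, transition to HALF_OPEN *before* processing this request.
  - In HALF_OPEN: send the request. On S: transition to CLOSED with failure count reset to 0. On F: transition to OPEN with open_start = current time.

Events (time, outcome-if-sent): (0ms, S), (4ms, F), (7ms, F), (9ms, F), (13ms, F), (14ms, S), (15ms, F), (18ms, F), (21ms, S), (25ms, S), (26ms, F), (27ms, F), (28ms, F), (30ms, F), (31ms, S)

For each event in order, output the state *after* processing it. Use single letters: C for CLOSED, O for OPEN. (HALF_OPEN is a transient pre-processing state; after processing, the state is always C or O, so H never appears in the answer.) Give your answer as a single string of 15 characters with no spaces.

State after each event:
  event#1 t=0ms outcome=S: state=CLOSED
  event#2 t=4ms outcome=F: state=CLOSED
  event#3 t=7ms outcome=F: state=CLOSED
  event#4 t=9ms outcome=F: state=OPEN
  event#5 t=13ms outcome=F: state=OPEN
  event#6 t=14ms outcome=S: state=OPEN
  event#7 t=15ms outcome=F: state=OPEN
  event#8 t=18ms outcome=F: state=OPEN
  event#9 t=21ms outcome=S: state=OPEN
  event#10 t=25ms outcome=S: state=OPEN
  event#11 t=26ms outcome=F: state=OPEN
  event#12 t=27ms outcome=F: state=OPEN
  event#13 t=28ms outcome=F: state=OPEN
  event#14 t=30ms outcome=F: state=OPEN
  event#15 t=31ms outcome=S: state=OPEN

Answer: CCCOOOOOOOOOOOO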